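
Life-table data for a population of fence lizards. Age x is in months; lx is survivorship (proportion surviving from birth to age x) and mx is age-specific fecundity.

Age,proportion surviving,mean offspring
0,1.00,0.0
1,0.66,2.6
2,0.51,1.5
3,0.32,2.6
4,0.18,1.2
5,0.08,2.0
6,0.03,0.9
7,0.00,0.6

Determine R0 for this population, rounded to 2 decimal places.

lx·mx by age: 0, 1.716, 0.765, 0.832, 0.216, 0.16, 0.027, 0
R0 = Σ lx·mx = 3.716 → 3.72

3.72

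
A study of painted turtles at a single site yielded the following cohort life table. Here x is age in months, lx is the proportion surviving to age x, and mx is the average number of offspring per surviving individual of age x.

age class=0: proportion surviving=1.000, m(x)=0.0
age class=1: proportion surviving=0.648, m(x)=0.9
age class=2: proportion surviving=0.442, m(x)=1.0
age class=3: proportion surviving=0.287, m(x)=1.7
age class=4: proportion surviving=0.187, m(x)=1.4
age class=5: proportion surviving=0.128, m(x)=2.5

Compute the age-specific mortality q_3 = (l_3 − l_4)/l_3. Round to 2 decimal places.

0.35

q_3 = (l_3 − l_4) / l_3 = (0.287 − 0.187) / 0.287
     = 0.1 / 0.287 = 0.348432… → 0.35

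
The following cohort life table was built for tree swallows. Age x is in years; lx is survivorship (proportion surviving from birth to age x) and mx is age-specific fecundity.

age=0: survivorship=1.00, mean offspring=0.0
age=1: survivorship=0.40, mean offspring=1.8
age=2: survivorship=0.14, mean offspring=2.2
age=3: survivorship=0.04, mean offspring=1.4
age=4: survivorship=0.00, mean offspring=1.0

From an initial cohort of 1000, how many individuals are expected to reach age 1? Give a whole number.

Expected survivors = N0 · l_1 = 1000 × 0.40 = 400 → 400

400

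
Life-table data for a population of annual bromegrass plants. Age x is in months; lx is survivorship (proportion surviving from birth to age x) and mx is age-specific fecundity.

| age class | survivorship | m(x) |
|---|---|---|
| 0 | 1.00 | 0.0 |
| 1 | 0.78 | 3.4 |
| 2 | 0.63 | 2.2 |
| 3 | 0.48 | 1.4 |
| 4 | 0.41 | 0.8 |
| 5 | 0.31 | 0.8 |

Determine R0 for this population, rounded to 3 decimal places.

lx·mx by age: 0, 2.652, 1.386, 0.672, 0.328, 0.248
R0 = Σ lx·mx = 5.286 → 5.286

5.286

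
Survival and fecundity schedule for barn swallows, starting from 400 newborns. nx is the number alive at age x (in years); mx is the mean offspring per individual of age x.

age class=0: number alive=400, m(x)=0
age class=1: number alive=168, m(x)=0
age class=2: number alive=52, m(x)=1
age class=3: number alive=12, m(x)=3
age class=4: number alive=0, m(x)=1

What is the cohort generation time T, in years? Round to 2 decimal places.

2.41

lx = nx/n0 = nx/400: 1, 0.42, 0.13, 0.03, 0
lx·mx: 0, 0, 0.13, 0.09, 0 → R0 = 0.22
x·lx·mx: 0, 0, 0.26, 0.27, 0 → Σ = 0.53
T = 0.53 / 0.22 = 2.409091… → 2.41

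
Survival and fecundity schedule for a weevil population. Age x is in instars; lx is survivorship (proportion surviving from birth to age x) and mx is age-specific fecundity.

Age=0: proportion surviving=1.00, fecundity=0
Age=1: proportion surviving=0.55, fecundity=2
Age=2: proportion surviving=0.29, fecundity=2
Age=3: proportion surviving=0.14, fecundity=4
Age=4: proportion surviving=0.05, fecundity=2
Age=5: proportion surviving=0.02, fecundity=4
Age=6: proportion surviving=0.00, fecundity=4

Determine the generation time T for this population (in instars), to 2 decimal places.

1.96

lx·mx: 0, 1.1, 0.58, 0.56, 0.1, 0.08, 0 → R0 = 2.42
x·lx·mx: 0, 1.1, 1.16, 1.68, 0.4, 0.4, 0 → Σ = 4.74
T = 4.74 / 2.42 = 1.958678… → 1.96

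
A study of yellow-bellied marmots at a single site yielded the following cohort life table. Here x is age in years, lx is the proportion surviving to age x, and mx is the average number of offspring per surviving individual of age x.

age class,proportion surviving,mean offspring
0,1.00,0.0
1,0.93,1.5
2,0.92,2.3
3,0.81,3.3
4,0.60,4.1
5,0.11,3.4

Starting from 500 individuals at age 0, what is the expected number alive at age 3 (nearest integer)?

Expected survivors = N0 · l_3 = 500 × 0.81 = 405 → 405

405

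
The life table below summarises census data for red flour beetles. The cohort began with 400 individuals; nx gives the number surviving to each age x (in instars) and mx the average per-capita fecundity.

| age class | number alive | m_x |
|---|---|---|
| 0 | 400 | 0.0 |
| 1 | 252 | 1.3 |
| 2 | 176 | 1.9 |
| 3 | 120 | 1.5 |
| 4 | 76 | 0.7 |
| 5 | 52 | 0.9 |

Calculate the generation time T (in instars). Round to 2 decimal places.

2.11

lx = nx/n0 = nx/400: 1, 0.63, 0.44, 0.3, 0.19, 0.13
lx·mx: 0, 0.819, 0.836, 0.45, 0.133, 0.117 → R0 = 2.355
x·lx·mx: 0, 0.819, 1.672, 1.35, 0.532, 0.585 → Σ = 4.958
T = 4.958 / 2.355 = 2.105308… → 2.11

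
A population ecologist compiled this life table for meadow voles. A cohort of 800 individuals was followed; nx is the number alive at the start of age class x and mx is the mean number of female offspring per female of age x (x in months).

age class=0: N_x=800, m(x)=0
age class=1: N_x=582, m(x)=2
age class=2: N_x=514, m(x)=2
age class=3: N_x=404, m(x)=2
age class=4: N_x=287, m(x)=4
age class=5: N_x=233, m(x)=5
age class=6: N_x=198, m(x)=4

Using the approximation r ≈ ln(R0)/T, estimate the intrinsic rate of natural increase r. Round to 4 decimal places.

0.5961

lx = nx/n0 = nx/800: 1, 0.7275, 0.6425, 0.505, 0.35875, 0.29125, 0.2475
R0 = Σ lx·mx = 0 + 1.455 + 1.285 + 1.01 + 1.435 + 1.45625 + 0.99 = 7.63125
Σ x·lx·mx = 26.01625; T = 26.01625/7.63125 = 3.40917…
r ≈ ln(R0)/T = ln(7.63125)/3.40917… = 0.596113… → 0.5961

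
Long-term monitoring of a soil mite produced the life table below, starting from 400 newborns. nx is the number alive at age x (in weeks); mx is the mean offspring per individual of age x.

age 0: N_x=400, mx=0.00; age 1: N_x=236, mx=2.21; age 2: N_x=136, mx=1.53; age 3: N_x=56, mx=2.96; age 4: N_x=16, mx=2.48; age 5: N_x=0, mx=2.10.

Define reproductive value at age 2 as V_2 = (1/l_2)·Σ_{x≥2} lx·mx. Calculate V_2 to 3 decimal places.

3.041

lx = nx/n0 = nx/400: 1, 0.59, 0.34, 0.14, 0.04, 0
lx·mx for x ≥ 2: 0.5202, 0.4144, 0.0992, 0 → sum = 1.0338
V_2 = 1.0338 / l_2 = 1.0338 / 0.34 = 3.040588… → 3.041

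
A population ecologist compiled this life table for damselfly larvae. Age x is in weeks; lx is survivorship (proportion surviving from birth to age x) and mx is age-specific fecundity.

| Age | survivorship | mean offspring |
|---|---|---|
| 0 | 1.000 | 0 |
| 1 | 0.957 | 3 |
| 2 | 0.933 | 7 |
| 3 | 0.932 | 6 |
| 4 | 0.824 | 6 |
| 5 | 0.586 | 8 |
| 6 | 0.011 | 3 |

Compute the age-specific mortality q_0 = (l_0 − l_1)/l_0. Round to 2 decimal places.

q_0 = (l_0 − l_1) / l_0 = (1 − 0.957) / 1
     = 0.043 / 1 = 0.043 → 0.04

0.04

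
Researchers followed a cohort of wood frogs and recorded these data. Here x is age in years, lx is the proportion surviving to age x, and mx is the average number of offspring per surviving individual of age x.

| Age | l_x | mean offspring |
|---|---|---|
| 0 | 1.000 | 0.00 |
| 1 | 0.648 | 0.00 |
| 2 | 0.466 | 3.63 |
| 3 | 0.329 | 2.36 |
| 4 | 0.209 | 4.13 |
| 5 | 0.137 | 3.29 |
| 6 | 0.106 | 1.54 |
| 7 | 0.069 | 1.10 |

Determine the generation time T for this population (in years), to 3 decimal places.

3.215

lx·mx: 0, 0, 1.69158, 0.77644, 0.86317, 0.45073, 0.16324, 0.0759 → R0 = 4.02106
x·lx·mx: 0, 0, 3.38316, 2.32932, 3.45268, 2.25365, 0.97944, 0.5313 → Σ = 12.92955
T = 12.92955 / 4.02106 = 3.215458… → 3.215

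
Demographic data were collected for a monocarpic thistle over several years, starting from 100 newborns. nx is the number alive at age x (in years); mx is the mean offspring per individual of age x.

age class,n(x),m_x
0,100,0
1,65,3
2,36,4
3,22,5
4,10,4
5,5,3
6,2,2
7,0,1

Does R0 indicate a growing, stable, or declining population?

lx = nx/n0 = nx/100: 1, 0.65, 0.36, 0.22, 0.1, 0.05, 0.02, 0
R0 = Σ lx·mx = 0 + 1.95 + 1.44 + 1.1 + 0.4 + 0.15 + 0.04 + 0 = 5.08
R0 > 1, so the population is growing.

growing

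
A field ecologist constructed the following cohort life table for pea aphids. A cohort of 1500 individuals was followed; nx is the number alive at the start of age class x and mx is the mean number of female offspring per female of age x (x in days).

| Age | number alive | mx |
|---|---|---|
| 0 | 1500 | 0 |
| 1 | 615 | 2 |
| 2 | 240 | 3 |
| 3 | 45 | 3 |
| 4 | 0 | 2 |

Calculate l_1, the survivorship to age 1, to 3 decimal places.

0.410

l_1 = n_1/n_0 = 615/1500 = 0.41 → 0.410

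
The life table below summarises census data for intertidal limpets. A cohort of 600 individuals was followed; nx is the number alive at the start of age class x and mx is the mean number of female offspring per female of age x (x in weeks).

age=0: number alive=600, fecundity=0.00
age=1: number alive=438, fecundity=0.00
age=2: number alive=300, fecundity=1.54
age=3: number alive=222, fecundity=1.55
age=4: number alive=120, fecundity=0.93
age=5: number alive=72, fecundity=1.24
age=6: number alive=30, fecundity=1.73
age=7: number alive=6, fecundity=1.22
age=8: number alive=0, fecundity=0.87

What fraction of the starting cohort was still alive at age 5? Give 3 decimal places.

l_5 = n_5/n_0 = 72/600 = 0.12 → 0.120

0.120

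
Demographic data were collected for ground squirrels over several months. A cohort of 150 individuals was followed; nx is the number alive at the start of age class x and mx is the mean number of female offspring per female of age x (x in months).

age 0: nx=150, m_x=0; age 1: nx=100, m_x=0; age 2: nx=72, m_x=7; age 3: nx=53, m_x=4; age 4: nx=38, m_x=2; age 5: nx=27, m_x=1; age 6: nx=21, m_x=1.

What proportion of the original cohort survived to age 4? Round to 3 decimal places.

l_4 = n_4/n_0 = 38/150 = 0.253333… → 0.253

0.253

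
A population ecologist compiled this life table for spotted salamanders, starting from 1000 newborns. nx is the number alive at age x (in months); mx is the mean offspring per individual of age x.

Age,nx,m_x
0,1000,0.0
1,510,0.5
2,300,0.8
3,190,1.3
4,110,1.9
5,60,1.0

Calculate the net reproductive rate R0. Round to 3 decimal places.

lx = nx/n0 = nx/1000: 1, 0.51, 0.3, 0.19, 0.11, 0.06
lx·mx by age: 0, 0.255, 0.24, 0.247, 0.209, 0.06
R0 = Σ lx·mx = 1.011 → 1.011

1.011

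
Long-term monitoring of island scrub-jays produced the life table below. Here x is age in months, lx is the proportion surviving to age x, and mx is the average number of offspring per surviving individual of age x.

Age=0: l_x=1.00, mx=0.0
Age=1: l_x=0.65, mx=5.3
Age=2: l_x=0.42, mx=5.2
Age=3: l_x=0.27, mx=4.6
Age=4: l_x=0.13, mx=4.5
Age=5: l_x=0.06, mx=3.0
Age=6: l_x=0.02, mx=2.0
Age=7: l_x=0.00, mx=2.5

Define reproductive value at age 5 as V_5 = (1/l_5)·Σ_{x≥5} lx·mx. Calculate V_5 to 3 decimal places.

lx·mx for x ≥ 5: 0.18, 0.04, 0 → sum = 0.22
V_5 = 0.22 / l_5 = 0.22 / 0.06 = 3.666667… → 3.667

3.667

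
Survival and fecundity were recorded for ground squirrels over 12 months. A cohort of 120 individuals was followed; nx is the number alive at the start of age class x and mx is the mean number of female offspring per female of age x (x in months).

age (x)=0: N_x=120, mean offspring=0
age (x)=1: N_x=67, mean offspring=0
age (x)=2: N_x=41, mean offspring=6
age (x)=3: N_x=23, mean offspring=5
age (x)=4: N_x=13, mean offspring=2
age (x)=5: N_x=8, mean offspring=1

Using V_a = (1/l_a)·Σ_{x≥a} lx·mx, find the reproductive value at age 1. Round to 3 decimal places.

5.896

lx = nx/n0 = nx/120: 1, 0.55833…, 0.34167…, 0.19167…, 0.10833…, 0.06667…
lx·mx for x ≥ 1: 0, 2.05…, 0.958333…, 0.216667…, 0.066667… → sum = 3.291667…
V_1 = 3.291667… / l_1 = 3.291667… / 0.558333… = 5.895522… → 5.896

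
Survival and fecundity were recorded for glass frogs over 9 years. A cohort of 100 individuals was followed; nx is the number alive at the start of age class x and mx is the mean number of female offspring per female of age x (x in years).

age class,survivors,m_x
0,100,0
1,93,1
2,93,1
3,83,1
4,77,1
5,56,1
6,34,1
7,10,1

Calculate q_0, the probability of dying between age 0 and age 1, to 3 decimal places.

0.070

lx = nx/n0 = nx/100: 1, 0.93, 0.93, 0.83, 0.77, 0.56, 0.34, 0.1
q_0 = (l_0 − l_1) / l_0 = (1 − 0.93) / 1
     = 0.07 / 1 = 0.07 → 0.070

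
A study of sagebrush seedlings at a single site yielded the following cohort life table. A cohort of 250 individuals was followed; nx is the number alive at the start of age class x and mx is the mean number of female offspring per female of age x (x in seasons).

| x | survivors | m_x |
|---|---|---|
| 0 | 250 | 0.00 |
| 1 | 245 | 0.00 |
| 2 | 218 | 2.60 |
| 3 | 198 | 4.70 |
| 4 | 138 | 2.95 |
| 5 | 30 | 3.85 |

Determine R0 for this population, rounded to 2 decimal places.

lx = nx/n0 = nx/250: 1, 0.98, 0.872, 0.792, 0.552, 0.12
lx·mx by age: 0, 0, 2.2672, 3.7224, 1.6284, 0.462
R0 = Σ lx·mx = 8.08 → 8.08

8.08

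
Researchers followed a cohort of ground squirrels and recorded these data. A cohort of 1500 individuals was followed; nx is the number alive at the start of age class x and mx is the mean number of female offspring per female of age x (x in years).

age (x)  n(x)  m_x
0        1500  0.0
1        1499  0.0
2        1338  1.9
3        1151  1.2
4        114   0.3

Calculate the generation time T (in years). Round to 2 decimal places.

2.37

lx = nx/n0 = nx/1500: 1, 0.99933…, 0.892, 0.76733…, 0.076
lx·mx: 0, 0, 1.6948, 0.9208…, 0.0228 → R0 = 2.6384…
x·lx·mx: 0, 0, 3.3896, 2.7624…, 0.0912 → Σ = 6.2432…
T = 6.2432… / 2.6384… = 2.366283… → 2.37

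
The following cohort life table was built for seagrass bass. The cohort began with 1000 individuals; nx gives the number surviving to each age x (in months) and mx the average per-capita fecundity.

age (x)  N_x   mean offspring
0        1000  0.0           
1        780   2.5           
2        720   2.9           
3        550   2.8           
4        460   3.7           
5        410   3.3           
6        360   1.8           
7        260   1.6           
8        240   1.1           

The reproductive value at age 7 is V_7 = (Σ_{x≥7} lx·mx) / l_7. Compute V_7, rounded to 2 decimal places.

2.62

lx = nx/n0 = nx/1000: 1, 0.78, 0.72, 0.55, 0.46, 0.41, 0.36, 0.26, 0.24
lx·mx for x ≥ 7: 0.416, 0.264 → sum = 0.68
V_7 = 0.68 / l_7 = 0.68 / 0.26 = 2.615385… → 2.62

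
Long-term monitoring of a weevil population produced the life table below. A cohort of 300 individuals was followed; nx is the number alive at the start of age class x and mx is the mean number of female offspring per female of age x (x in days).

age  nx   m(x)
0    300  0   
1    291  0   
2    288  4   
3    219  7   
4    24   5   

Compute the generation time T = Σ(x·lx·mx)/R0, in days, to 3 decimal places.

2.632

lx = nx/n0 = nx/300: 1, 0.97, 0.96, 0.73, 0.08
lx·mx: 0, 0, 3.84, 5.11, 0.4 → R0 = 9.35
x·lx·mx: 0, 0, 7.68, 15.33, 1.6 → Σ = 24.61
T = 24.61 / 9.35 = 2.632086… → 2.632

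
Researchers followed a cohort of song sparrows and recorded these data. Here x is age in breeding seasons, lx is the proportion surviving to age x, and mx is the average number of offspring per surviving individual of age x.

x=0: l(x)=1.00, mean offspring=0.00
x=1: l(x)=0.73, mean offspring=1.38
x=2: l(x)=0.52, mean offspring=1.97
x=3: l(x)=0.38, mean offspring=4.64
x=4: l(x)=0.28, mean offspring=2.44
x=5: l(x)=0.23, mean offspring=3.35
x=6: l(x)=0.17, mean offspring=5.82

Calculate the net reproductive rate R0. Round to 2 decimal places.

6.24

lx·mx by age: 0, 1.0074, 1.0244, 1.7632, 0.6832, 0.7705, 0.9894
R0 = Σ lx·mx = 6.2381 → 6.24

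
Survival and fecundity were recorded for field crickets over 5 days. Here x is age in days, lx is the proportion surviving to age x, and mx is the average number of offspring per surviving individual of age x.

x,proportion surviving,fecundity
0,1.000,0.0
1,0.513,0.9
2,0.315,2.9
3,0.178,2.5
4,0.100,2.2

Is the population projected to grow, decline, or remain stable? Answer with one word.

growing

R0 = Σ lx·mx = 0 + 0.4617 + 0.9135 + 0.445 + 0.22 = 2.0402
R0 > 1, so the population is growing.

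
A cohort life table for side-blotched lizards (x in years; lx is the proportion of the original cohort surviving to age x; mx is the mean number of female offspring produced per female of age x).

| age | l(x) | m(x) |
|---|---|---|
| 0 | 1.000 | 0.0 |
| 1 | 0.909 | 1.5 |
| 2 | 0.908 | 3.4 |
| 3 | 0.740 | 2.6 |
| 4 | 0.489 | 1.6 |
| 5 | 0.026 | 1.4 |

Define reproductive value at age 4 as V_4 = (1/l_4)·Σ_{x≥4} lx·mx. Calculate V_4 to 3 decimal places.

1.674

lx·mx for x ≥ 4: 0.7824, 0.0364 → sum = 0.8188
V_4 = 0.8188 / l_4 = 0.8188 / 0.489 = 1.674438… → 1.674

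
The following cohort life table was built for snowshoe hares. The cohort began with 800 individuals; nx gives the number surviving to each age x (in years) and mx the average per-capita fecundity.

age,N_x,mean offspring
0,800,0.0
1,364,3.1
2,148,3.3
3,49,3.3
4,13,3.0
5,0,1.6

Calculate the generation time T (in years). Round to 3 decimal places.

lx = nx/n0 = nx/800: 1, 0.455, 0.185, 0.06125, 0.01625, 0
lx·mx: 0, 1.4105, 0.6105, 0.202125, 0.04875, 0 → R0 = 2.271875
x·lx·mx: 0, 1.4105, 1.221, 0.606375, 0.195, 0 → Σ = 3.432875
T = 3.432875 / 2.271875 = 1.511032… → 1.511

1.511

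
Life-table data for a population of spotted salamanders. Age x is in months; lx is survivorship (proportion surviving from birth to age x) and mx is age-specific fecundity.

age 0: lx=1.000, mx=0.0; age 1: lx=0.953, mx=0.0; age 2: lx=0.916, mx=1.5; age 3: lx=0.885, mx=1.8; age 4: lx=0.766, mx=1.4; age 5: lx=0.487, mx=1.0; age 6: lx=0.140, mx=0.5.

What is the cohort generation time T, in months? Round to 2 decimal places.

lx·mx: 0, 0, 1.374, 1.593, 1.0724, 0.487, 0.07 → R0 = 4.5964
x·lx·mx: 0, 0, 2.748, 4.779, 4.2896, 2.435, 0.42 → Σ = 14.6716
T = 14.6716 / 4.5964 = 3.191976… → 3.19

3.19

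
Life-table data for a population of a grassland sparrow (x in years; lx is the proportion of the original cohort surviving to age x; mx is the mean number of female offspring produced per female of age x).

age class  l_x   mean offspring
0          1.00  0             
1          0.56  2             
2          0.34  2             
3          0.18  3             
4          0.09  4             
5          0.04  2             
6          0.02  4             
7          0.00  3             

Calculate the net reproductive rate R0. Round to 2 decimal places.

2.86

lx·mx by age: 0, 1.12, 0.68, 0.54, 0.36, 0.08, 0.08, 0
R0 = Σ lx·mx = 2.86 → 2.86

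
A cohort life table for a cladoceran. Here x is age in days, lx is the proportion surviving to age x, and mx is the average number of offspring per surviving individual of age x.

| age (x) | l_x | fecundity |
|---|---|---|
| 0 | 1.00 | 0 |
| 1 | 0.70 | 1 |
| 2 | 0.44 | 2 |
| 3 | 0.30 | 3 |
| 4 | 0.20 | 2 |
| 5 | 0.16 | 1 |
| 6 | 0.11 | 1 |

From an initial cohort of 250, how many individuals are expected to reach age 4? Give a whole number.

Expected survivors = N0 · l_4 = 250 × 0.20 = 50 → 50

50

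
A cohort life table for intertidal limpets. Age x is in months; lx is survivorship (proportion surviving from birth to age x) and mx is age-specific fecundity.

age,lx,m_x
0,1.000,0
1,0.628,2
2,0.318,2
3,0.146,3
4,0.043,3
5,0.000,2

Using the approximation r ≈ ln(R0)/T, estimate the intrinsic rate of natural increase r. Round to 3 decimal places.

R0 = Σ lx·mx = 0 + 1.256 + 0.636 + 0.438 + 0.129 + 0 = 2.459
Σ x·lx·mx = 4.358; T = 4.358/2.459 = 1.77227…
r ≈ ln(R0)/T = ln(2.459)/1.77227… = 0.50769… → 0.508

0.508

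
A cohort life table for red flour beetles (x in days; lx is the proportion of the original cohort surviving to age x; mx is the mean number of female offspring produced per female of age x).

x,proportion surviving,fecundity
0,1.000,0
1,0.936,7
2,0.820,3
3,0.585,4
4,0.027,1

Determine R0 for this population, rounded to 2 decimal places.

lx·mx by age: 0, 6.552, 2.46, 2.34, 0.027
R0 = Σ lx·mx = 11.379 → 11.38

11.38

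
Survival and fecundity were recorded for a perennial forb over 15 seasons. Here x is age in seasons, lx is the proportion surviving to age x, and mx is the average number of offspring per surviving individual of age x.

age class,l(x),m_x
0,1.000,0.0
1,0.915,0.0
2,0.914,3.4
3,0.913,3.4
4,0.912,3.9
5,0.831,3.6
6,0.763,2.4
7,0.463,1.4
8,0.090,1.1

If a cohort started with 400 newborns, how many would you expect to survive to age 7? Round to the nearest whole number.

Expected survivors = N0 · l_7 = 400 × 0.463 = 185.2 → 185

185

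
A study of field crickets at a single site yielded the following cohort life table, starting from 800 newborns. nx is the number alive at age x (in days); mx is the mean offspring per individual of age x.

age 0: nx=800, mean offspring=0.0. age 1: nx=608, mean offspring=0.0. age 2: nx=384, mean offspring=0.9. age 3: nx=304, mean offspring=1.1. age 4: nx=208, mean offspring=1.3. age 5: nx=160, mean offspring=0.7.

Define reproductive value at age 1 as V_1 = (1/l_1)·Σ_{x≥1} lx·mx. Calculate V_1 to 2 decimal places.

lx = nx/n0 = nx/800: 1, 0.76, 0.48, 0.38, 0.26, 0.2
lx·mx for x ≥ 1: 0, 0.432, 0.418, 0.338, 0.14 → sum = 1.328
V_1 = 1.328 / l_1 = 1.328 / 0.76 = 1.747368… → 1.75

1.75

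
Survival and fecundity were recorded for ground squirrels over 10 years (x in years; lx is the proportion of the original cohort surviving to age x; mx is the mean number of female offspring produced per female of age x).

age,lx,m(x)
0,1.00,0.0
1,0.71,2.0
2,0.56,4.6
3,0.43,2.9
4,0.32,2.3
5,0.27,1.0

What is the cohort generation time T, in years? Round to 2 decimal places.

2.34

lx·mx: 0, 1.42, 2.576, 1.247, 0.736, 0.27 → R0 = 6.249
x·lx·mx: 0, 1.42, 5.152, 3.741, 2.944, 1.35 → Σ = 14.607
T = 14.607 / 6.249 = 2.337494… → 2.34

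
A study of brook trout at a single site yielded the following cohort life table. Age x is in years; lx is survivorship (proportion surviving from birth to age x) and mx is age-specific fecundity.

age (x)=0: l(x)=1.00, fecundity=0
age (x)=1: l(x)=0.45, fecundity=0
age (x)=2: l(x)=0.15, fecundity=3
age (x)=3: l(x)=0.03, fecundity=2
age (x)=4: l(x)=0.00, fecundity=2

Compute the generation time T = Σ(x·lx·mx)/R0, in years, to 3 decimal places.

2.118

lx·mx: 0, 0, 0.45, 0.06, 0 → R0 = 0.51
x·lx·mx: 0, 0, 0.9, 0.18, 0 → Σ = 1.08
T = 1.08 / 0.51 = 2.117647… → 2.118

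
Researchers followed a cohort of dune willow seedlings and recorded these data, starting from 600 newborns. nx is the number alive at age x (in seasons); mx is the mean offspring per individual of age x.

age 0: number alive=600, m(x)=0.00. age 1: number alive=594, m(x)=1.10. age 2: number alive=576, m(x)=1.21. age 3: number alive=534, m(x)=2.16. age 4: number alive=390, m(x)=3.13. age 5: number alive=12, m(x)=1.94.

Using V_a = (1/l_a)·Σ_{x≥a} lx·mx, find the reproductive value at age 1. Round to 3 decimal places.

6.309

lx = nx/n0 = nx/600: 1, 0.99, 0.96, 0.89, 0.65, 0.02
lx·mx for x ≥ 1: 1.089, 1.1616, 1.9224, 2.0345, 0.0388 → sum = 6.2463
V_1 = 6.2463 / l_1 = 6.2463 / 0.99 = 6.309394… → 6.309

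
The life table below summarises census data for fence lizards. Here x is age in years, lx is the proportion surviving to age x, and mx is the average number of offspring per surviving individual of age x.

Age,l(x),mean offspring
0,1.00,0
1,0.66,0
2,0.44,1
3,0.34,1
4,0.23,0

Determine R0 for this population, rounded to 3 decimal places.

lx·mx by age: 0, 0, 0.44, 0.34, 0
R0 = Σ lx·mx = 0.78 → 0.780

0.780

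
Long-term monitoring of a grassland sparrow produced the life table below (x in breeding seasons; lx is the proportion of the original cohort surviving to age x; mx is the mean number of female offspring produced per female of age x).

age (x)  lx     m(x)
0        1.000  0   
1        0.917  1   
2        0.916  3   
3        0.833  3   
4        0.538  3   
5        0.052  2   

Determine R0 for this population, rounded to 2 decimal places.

lx·mx by age: 0, 0.917, 2.748, 2.499, 1.614, 0.104
R0 = Σ lx·mx = 7.882 → 7.88

7.88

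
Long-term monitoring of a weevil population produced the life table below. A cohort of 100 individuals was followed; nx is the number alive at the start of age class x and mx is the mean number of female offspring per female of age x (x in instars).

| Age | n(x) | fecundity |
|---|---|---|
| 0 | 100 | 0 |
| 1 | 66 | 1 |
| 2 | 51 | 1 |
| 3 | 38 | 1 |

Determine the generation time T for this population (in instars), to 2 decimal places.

lx = nx/n0 = nx/100: 1, 0.66, 0.51, 0.38
lx·mx: 0, 0.66, 0.51, 0.38 → R0 = 1.55
x·lx·mx: 0, 0.66, 1.02, 1.14 → Σ = 2.82
T = 2.82 / 1.55 = 1.819355… → 1.82

1.82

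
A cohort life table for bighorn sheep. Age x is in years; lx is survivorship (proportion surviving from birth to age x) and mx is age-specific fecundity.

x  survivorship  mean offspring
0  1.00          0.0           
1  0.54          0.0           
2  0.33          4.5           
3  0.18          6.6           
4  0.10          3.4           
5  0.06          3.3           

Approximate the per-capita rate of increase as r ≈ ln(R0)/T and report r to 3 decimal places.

0.422

R0 = Σ lx·mx = 0 + 0 + 1.485 + 1.188 + 0.34 + 0.198 = 3.211
Σ x·lx·mx = 8.884; T = 8.884/3.211 = 2.76674…
r ≈ ln(R0)/T = ln(3.211)/2.76674… = 0.42165… → 0.422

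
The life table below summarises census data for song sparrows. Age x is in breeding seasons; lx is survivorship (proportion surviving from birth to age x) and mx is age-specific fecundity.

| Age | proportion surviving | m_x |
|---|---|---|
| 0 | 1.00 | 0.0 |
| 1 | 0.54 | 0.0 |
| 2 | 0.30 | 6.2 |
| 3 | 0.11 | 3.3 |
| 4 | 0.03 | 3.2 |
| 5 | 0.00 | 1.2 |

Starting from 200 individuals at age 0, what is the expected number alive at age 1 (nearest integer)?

108

Expected survivors = N0 · l_1 = 200 × 0.54 = 108 → 108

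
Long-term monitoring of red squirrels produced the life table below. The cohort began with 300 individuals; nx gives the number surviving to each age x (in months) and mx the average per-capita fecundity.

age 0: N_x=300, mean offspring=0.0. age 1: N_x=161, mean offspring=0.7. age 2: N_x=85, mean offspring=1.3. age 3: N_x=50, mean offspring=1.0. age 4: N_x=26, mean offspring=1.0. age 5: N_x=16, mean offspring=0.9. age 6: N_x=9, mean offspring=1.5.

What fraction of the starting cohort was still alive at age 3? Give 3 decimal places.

0.167

l_3 = n_3/n_0 = 50/300 = 0.166667… → 0.167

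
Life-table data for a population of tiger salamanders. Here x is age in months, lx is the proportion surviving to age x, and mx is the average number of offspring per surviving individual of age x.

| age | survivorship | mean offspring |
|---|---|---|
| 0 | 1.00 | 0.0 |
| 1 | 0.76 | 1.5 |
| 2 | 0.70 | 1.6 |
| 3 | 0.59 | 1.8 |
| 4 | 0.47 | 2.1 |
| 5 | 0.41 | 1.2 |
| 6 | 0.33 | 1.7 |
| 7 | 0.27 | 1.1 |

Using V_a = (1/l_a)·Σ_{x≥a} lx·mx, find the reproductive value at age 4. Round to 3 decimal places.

lx·mx for x ≥ 4: 0.987, 0.492, 0.561, 0.297 → sum = 2.337
V_4 = 2.337 / l_4 = 2.337 / 0.47 = 4.97234… → 4.972

4.972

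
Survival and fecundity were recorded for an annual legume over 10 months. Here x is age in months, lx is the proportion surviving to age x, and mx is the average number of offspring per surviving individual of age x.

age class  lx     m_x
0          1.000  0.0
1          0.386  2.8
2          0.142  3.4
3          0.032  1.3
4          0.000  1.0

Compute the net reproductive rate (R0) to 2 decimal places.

lx·mx by age: 0, 1.0808, 0.4828, 0.0416, 0
R0 = Σ lx·mx = 1.6052 → 1.61

1.61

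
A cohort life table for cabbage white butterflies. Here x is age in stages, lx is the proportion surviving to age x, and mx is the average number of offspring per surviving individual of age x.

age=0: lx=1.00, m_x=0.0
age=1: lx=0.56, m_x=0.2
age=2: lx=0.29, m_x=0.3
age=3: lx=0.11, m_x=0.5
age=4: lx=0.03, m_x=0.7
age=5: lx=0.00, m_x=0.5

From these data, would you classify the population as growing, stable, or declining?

R0 = Σ lx·mx = 0 + 0.112 + 0.087 + 0.055 + 0.021 + 0 = 0.275
R0 < 1, so the population is declining.

declining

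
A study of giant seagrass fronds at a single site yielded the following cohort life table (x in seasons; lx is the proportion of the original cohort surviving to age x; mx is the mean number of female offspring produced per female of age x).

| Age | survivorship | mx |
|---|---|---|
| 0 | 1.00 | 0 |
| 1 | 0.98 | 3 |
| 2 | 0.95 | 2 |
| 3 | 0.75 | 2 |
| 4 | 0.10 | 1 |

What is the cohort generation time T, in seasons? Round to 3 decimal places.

1.807

lx·mx: 0, 2.94, 1.9, 1.5, 0.1 → R0 = 6.44
x·lx·mx: 0, 2.94, 3.8, 4.5, 0.4 → Σ = 11.64
T = 11.64 / 6.44 = 1.807453… → 1.807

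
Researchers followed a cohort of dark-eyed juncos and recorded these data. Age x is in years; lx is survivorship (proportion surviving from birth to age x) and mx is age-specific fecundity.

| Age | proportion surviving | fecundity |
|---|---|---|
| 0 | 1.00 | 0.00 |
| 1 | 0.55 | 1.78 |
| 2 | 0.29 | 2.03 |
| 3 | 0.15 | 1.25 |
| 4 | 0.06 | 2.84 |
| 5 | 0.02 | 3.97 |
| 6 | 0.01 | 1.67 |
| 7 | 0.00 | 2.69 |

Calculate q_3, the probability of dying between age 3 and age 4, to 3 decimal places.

q_3 = (l_3 − l_4) / l_3 = (0.15 − 0.06) / 0.15
     = 0.09 / 0.15 = 0.6 → 0.600

0.600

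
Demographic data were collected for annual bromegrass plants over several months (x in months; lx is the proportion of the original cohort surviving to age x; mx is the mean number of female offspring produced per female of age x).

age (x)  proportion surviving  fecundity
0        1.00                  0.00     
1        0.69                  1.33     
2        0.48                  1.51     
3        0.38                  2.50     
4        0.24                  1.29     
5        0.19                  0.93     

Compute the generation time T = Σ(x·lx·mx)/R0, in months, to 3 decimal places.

2.384

lx·mx: 0, 0.9177, 0.7248, 0.95, 0.3096, 0.1767 → R0 = 3.0788
x·lx·mx: 0, 0.9177, 1.4496, 2.85, 1.2384, 0.8835 → Σ = 7.3392
T = 7.3392 / 3.0788 = 2.383786… → 2.384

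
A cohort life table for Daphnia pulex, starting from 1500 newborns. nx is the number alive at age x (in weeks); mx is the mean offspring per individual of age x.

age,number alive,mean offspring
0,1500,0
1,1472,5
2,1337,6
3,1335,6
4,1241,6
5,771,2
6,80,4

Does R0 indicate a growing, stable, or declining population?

growing

lx = nx/n0 = nx/1500: 1, 0.98133…, 0.89133…, 0.89, 0.82733…, 0.514, 0.05333…
R0 = Σ lx·mx = 0 + 4.906667… + 5.348… + 5.34 + 4.964… + 1.028 + 0.213333… = 21.8…
R0 > 1, so the population is growing.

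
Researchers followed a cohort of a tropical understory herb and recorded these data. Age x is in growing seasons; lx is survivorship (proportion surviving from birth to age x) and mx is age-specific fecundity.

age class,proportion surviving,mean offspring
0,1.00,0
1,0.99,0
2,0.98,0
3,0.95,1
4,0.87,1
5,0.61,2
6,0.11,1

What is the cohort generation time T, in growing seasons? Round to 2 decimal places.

4.16

lx·mx: 0, 0, 0, 0.95, 0.87, 1.22, 0.11 → R0 = 3.15
x·lx·mx: 0, 0, 0, 2.85, 3.48, 6.1, 0.66 → Σ = 13.09
T = 13.09 / 3.15 = 4.155556… → 4.16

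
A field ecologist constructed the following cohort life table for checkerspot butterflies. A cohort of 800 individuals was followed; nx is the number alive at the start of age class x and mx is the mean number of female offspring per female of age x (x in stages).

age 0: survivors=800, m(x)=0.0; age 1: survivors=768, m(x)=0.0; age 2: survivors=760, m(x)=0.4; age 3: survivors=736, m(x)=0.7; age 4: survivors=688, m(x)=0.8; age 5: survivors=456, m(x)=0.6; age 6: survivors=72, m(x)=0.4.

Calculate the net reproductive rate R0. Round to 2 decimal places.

2.09

lx = nx/n0 = nx/800: 1, 0.96, 0.95, 0.92, 0.86, 0.57, 0.09
lx·mx by age: 0, 0, 0.38, 0.644, 0.688, 0.342, 0.036
R0 = Σ lx·mx = 2.09 → 2.09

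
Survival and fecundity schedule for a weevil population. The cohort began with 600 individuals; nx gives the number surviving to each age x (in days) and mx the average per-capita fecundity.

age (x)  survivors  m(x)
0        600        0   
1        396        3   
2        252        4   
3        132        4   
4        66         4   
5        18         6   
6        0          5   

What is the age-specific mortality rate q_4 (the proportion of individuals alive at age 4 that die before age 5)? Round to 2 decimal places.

0.73

lx = nx/n0 = nx/600: 1, 0.66, 0.42, 0.22, 0.11, 0.03, 0
q_4 = (l_4 − l_5) / l_4 = (0.11 − 0.03) / 0.11
     = 0.08 / 0.11 = 0.727273… → 0.73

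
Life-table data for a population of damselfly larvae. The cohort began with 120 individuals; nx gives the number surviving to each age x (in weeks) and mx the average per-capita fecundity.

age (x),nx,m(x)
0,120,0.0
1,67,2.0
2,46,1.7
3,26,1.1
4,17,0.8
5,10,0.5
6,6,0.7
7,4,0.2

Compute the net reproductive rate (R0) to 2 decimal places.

lx = nx/n0 = nx/120: 1, 0.55833…, 0.38333…, 0.21667…, 0.14167…, 0.08333…, 0.05, 0.03333…
lx·mx by age: 0, 1.116667…, 0.651667…, 0.238333…, 0.113333…, 0.041667…, 0.035, 0.006667…
R0 = Σ lx·mx = 2.203333… → 2.20

2.20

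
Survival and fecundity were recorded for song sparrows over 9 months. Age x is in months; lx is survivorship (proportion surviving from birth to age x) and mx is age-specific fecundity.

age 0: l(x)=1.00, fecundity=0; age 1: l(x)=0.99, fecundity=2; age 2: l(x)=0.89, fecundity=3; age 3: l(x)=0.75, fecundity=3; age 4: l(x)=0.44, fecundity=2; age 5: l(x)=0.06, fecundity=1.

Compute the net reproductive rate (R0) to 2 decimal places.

lx·mx by age: 0, 1.98, 2.67, 2.25, 0.88, 0.06
R0 = Σ lx·mx = 7.84 → 7.84

7.84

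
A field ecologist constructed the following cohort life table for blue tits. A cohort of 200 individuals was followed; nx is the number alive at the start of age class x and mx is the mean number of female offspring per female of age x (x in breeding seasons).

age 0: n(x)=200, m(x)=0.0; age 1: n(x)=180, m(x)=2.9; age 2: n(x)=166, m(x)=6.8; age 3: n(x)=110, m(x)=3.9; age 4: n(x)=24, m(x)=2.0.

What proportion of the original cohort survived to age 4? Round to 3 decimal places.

l_4 = n_4/n_0 = 24/200 = 0.12 → 0.120

0.120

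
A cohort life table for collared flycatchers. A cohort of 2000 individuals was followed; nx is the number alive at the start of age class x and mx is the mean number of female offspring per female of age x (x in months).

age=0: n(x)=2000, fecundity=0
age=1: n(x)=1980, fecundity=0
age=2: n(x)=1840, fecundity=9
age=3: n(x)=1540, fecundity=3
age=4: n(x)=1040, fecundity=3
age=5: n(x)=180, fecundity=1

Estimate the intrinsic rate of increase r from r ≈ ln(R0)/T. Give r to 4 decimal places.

lx = nx/n0 = nx/2000: 1, 0.99, 0.92, 0.77, 0.52, 0.09
R0 = Σ lx·mx = 0 + 0 + 8.28 + 2.31 + 1.56 + 0.09 = 12.24
Σ x·lx·mx = 30.18; T = 30.18/12.24 = 2.46569…
r ≈ ln(R0)/T = ln(12.24)/2.46569… = 1.015826… → 1.0158

1.0158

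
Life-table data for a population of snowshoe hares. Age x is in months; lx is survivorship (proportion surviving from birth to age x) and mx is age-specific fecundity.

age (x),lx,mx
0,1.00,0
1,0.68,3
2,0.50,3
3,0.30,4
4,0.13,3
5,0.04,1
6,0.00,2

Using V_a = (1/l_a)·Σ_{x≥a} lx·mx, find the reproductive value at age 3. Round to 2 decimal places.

lx·mx for x ≥ 3: 1.2, 0.39, 0.04, 0 → sum = 1.63
V_3 = 1.63 / l_3 = 1.63 / 0.3 = 5.433333… → 5.43

5.43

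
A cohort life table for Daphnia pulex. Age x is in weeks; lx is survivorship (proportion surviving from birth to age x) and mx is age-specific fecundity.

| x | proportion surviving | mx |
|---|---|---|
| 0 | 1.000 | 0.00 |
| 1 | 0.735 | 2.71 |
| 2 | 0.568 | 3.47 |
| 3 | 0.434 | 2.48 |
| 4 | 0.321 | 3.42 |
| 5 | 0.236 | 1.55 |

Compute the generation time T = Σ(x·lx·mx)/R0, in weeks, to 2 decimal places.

2.37

lx·mx: 0, 1.99185, 1.97096, 1.07632, 1.09782, 0.3658 → R0 = 6.50275
x·lx·mx: 0, 1.99185, 3.94192, 3.22896, 4.39128, 1.829 → Σ = 15.38301
T = 15.38301 / 6.50275 = 2.365616… → 2.37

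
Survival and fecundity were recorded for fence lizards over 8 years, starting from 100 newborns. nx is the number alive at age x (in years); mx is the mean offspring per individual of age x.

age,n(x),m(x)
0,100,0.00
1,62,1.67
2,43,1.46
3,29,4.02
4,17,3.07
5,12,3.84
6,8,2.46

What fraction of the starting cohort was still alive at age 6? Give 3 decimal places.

l_6 = n_6/n_0 = 8/100 = 0.08 → 0.080

0.080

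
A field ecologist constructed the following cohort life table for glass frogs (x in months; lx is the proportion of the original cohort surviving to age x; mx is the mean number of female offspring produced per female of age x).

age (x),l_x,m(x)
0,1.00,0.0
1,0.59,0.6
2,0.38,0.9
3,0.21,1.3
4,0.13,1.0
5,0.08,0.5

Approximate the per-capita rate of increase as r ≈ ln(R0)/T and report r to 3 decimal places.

R0 = Σ lx·mx = 0 + 0.354 + 0.342 + 0.273 + 0.13 + 0.04 = 1.139
Σ x·lx·mx = 2.577; T = 2.577/1.139 = 2.26251…
r ≈ ln(R0)/T = ln(1.139)/2.26251… = 0.05752… → 0.058

0.058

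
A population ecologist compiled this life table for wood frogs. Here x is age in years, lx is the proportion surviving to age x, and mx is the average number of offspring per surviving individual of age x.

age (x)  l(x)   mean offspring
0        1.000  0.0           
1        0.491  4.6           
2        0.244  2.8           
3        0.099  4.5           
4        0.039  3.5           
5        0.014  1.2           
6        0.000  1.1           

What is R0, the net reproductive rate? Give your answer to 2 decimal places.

lx·mx by age: 0, 2.2586, 0.6832, 0.4455, 0.1365, 0.0168, 0
R0 = Σ lx·mx = 3.5406 → 3.54

3.54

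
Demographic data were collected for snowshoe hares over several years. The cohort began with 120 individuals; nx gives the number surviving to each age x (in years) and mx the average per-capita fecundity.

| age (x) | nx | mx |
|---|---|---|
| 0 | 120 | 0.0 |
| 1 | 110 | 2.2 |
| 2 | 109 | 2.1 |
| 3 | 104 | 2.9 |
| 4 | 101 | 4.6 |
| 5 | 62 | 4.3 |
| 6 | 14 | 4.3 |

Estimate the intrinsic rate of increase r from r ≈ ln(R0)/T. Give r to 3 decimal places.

0.779

lx = nx/n0 = nx/120: 1, 0.91667…, 0.90833…, 0.86667…, 0.84167…, 0.51667…, 0.11667…
R0 = Σ lx·mx = 0 + 2.01667… + 1.9075… + 2.51333… + 3.87167… + 2.22167… + 0.50167… = 13.0325…
Σ x·lx·mx = 42.976667…; T = 42.976667…/13.0325… = 3.29765…
r ≈ ln(R0)/T = ln(13.0325…)/3.29765… = 0.77857… → 0.779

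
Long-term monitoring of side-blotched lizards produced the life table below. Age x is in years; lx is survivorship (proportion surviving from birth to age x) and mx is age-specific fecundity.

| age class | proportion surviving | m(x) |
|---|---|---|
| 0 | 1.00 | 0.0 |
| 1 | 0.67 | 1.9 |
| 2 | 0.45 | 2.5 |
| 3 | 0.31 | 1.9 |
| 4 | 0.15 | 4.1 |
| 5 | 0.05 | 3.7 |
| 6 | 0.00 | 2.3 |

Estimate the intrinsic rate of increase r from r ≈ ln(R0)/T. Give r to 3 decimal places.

R0 = Σ lx·mx = 0 + 1.273 + 1.125 + 0.589 + 0.615 + 0.185 + 0 = 3.787
Σ x·lx·mx = 8.675; T = 8.675/3.787 = 2.29073…
r ≈ ln(R0)/T = ln(3.787)/2.29073… = 0.58129… → 0.581

0.581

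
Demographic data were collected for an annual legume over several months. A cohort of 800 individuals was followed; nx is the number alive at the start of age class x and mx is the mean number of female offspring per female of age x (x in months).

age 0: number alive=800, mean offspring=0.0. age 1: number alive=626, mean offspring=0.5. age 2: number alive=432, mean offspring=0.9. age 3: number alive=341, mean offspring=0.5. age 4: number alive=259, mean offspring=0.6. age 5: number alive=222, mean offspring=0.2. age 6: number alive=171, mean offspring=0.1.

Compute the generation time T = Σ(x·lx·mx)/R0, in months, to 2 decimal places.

2.34

lx = nx/n0 = nx/800: 1, 0.7825, 0.54, 0.42625, 0.32375, 0.2775, 0.21375
lx·mx: 0, 0.39125, 0.486, 0.213125, 0.19425, 0.0555, 0.021375 → R0 = 1.3615
x·lx·mx: 0, 0.39125, 0.972, 0.639375, 0.777, 0.2775, 0.12825 → Σ = 3.185375
T = 3.185375 / 1.3615 = 2.339607… → 2.34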